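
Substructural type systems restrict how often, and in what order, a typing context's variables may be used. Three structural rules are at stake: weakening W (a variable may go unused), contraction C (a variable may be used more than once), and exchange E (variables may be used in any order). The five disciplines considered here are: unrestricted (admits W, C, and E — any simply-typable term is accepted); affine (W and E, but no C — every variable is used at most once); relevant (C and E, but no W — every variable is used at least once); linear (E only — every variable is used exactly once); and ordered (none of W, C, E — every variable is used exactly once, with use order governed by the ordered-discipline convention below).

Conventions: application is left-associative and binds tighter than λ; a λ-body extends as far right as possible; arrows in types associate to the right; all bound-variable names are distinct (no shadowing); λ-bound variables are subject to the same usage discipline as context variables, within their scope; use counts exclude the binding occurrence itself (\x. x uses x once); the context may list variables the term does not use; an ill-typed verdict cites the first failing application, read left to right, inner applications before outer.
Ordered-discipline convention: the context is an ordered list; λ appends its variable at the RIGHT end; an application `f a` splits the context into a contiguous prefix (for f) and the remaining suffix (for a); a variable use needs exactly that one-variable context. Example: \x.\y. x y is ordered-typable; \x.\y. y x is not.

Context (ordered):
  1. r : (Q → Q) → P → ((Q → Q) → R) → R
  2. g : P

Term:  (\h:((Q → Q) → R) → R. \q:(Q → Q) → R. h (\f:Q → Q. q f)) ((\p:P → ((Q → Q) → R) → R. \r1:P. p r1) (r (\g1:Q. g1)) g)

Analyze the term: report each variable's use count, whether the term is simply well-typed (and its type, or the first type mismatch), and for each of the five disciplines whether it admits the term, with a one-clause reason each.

variable uses: r ×1, g ×1, h (bound) ×1, q (bound) ×1, f (bound) ×1, p (bound) ×1, r1 (bound) ×1, g1 (bound) ×1
uses in reading order: h, q, f, p, r1, r, g1, g
typing: the term checks, with type ((Q → Q) → R) → R
ordered: ✓ — r, g, h, q, f, p, r1, g1 once each; derivable with no W/C/E
linear: ✓ — r, g, h, q, f, p, r1, g1: one use apiece
affine: ✓ — none of r, g, h, q, f, p, r1, g1 used more than once
relevant: ✓ — none of r, g, h, q, f, p, r1, g1 goes unused
unrestricted: ✓ — well-typed at ((Q → Q) → R) → R; no restrictions here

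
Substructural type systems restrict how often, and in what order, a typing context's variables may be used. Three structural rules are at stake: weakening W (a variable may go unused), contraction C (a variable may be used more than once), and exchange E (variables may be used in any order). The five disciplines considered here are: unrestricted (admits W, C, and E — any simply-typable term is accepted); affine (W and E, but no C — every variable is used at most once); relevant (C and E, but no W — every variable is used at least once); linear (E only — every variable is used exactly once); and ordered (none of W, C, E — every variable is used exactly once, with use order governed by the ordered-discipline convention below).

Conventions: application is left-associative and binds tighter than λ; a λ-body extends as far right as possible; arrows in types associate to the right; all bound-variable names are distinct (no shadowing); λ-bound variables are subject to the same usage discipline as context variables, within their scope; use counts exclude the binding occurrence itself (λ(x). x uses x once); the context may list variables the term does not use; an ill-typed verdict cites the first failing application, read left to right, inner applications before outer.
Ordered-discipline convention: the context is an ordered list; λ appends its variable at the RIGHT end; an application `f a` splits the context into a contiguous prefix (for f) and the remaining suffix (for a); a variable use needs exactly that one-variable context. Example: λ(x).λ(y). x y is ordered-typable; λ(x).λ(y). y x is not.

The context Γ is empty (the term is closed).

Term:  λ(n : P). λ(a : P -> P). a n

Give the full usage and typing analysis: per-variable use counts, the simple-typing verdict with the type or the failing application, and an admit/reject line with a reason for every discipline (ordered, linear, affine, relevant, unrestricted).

counts: n [bound]: 1×, a [bound]: 1×
uses in reading order: a, n
typing: the term checks, with type P -> (P -> P) -> P
ordered: ✗, no ordered split (uses run a, n)
linear: ✓, exactly-once usage across n, a
affine: ✓, n, a: no repeats, contraction unneeded
relevant: ✓, none of n, a goes unused
unrestricted: ✓, well-typed at P -> (P -> P) -> P; no restrictions here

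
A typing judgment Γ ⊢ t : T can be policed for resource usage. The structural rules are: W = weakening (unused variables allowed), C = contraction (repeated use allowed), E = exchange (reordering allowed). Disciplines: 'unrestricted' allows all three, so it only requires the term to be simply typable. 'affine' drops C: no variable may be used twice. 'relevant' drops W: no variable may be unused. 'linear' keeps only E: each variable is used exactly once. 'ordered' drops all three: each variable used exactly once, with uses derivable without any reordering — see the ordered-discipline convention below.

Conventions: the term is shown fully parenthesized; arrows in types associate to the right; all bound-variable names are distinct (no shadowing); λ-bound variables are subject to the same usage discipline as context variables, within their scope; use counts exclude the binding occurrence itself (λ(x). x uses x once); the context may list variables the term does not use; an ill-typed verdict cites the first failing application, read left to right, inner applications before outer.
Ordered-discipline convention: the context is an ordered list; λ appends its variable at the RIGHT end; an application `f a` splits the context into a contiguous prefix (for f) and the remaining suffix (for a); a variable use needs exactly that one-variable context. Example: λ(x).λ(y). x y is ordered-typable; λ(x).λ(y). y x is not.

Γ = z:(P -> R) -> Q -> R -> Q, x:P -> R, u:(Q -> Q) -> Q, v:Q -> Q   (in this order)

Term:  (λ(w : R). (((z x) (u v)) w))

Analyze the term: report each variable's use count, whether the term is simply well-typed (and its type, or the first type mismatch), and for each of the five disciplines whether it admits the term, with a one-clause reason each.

use counts: z ×1, x ×1, u ×1, v ×1, w (bound) ×1
left-to-right use order: z, x, u, v, w
typing: well-typed at R -> Q
ordered: ✓, single-use (z, x, u, v, w), ordered derivation ok
linear: ✓, z, x, u, v, w: one use apiece
affine: ✓, z, x, u, v, w: no repeats, contraction unneeded
relevant: ✓, z, x, u, v, w: all used, weakening unneeded
unrestricted: ✓, type-checks (R -> Q) and nothing is barred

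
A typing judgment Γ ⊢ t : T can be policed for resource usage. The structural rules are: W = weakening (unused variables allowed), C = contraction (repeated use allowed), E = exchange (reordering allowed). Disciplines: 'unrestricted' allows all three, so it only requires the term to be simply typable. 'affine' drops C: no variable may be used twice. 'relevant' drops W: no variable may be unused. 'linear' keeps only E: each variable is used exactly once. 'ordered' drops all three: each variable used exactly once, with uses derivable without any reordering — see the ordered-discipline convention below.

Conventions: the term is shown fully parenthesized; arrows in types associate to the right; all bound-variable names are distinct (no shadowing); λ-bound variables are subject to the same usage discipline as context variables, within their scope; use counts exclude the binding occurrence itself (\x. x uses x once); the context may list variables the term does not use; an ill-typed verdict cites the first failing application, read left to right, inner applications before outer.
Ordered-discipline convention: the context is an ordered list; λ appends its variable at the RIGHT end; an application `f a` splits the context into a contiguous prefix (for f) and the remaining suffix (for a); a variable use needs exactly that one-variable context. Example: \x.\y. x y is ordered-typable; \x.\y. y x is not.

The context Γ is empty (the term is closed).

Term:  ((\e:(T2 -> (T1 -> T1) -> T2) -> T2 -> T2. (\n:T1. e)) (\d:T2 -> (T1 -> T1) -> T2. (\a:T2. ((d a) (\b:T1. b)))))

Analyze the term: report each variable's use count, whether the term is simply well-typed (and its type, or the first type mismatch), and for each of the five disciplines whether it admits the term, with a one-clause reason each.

usage: e (bound): 1×, n (bound): 0×, d (bound): 1×, a (bound): 1×, b (bound): 1×
uses in reading order: e, d, a, b
typing: ✓ — T1 -> (T2 -> (T1 -> T1) -> T2) -> T2 -> T2
ordered ✗ (needs weakening: n unused)
linear ✗ (needs weakening: n unused)
affine ✓ (none of e, n, d, a, b used more than once)
relevant ✗ (needs weakening: n unused)
unrestricted ✓ (simply typable at T1 -> (T2 -> (T1 -> T1) -> T2) -> T2 -> T2; W, C, E all held)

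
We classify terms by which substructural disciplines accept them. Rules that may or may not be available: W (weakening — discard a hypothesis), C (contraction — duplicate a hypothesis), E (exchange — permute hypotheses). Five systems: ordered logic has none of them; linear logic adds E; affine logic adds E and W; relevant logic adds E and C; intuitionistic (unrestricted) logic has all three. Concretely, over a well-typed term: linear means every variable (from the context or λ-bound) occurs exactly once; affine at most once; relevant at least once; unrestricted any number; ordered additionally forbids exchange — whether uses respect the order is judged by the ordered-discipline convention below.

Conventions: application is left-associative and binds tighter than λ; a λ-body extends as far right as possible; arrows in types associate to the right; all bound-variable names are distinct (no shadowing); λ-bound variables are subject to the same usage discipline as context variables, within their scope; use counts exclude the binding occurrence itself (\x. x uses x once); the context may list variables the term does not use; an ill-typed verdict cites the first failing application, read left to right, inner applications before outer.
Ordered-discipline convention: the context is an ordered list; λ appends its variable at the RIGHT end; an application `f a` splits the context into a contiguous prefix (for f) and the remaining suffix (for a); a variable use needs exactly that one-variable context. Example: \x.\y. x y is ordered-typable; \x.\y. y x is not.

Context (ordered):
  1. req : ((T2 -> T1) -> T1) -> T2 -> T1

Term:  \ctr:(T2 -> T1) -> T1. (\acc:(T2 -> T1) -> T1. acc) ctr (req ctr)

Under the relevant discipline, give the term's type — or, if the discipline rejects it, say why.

term : ((T2 -> T1) -> T1) -> T1
counts: req=1, ctr [bound]=2, acc [bound]=1
use order (left to right): acc, ctr, req, ctr
typing: well-typed at ((T2 -> T1) -> T1) -> T1
across the five disciplines: ordered ✗; linear ✗; affine ✗; relevant ✓; unrestricted ✓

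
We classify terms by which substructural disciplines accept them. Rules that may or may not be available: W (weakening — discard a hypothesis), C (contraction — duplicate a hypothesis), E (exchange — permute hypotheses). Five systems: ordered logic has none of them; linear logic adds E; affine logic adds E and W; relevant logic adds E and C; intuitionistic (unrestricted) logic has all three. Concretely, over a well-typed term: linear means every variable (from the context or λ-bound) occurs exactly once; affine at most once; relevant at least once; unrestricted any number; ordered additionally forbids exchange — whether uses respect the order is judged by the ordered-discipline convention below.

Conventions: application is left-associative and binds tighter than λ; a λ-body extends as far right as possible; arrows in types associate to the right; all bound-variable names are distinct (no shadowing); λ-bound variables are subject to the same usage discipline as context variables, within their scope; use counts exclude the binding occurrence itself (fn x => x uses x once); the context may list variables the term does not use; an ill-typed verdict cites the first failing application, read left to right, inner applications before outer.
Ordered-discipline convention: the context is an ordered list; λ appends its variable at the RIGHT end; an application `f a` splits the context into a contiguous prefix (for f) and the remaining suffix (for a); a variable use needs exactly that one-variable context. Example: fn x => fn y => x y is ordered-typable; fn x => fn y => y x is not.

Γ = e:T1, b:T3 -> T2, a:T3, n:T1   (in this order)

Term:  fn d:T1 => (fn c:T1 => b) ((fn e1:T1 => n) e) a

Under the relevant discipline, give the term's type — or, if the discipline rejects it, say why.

not well-typed under relevant — needs weakening: d, c, e1 unused
usage: e: 1×, b: 1×, a: 1×, n: 1×, d (λ-bound): 0×, c (λ-bound): 0×, e1 (λ-bound): 0×
left-to-right use order: b, n, e, a
typing: the term checks, with type T1 -> T2
per-discipline verdicts: ordered ✗ · linear ✗ · affine ✓ · relevant ✗ · unrestricted ✓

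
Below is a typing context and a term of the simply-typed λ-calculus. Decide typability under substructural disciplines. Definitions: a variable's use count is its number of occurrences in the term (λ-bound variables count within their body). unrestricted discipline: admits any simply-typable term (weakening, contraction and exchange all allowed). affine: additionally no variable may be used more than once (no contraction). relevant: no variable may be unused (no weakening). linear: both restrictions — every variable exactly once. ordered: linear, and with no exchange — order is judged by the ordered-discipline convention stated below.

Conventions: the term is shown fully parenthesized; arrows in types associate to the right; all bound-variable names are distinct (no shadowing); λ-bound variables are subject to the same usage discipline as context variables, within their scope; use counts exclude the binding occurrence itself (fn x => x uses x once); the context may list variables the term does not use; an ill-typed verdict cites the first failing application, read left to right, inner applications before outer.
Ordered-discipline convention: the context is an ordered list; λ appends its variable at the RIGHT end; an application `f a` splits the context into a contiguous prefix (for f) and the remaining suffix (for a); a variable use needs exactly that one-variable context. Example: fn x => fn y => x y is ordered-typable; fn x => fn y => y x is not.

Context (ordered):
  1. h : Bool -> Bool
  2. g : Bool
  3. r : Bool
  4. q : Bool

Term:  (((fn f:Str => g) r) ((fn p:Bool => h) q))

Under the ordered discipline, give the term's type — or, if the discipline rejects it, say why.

not well-typed under ordered — fails simple typing
usage: h: 1, g: 1, r: 1, q: 1, f [bound]: 0, p [bound]: 0
uses in reading order: g, r, h, q
typing: ill-typed: a function awaiting Str gets Bool
all disciplines: ordered ✗, linear ✗, affine ✗, relevant ✗, unrestricted ✗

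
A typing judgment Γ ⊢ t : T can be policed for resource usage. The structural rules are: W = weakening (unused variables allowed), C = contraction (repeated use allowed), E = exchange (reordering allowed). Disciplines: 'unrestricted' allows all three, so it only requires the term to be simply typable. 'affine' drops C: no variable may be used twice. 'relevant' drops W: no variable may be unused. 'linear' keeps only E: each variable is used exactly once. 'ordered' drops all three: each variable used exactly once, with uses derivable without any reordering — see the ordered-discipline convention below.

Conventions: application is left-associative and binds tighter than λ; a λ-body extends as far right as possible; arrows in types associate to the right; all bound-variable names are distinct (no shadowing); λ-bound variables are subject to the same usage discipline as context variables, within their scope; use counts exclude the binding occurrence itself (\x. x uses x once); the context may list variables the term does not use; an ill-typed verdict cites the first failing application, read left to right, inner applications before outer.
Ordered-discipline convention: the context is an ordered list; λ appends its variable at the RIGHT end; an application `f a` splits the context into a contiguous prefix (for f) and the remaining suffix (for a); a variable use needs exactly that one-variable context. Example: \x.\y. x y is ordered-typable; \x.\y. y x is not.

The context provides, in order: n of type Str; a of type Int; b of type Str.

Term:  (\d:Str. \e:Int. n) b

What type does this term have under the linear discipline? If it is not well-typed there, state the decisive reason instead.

not well-typed under linear — a, d, e left unused
variable uses: n=1; a=0; b=1; d (bound)=0; e (bound)=0
use order (left to right): n, b
typing: the term checks, with type Int → Str
per-discipline verdicts: ordered ✗, linear ✗, affine ✓, relevant ✗, unrestricted ✓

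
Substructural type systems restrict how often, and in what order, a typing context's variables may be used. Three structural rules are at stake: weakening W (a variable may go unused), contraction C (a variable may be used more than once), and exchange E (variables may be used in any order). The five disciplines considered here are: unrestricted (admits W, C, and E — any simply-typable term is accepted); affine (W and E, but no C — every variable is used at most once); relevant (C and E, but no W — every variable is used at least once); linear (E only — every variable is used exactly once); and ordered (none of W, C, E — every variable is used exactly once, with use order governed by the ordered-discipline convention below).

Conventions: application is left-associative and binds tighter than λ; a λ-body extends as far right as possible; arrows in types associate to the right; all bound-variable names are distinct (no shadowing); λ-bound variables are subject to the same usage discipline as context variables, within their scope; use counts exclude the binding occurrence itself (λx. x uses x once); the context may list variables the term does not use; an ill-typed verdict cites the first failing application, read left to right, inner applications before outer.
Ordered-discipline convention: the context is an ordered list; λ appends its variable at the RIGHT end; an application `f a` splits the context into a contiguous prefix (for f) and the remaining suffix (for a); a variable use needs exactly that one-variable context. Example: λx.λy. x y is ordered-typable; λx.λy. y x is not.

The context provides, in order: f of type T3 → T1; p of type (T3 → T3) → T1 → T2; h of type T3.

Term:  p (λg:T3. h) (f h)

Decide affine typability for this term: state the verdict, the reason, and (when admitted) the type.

no — h ×2 used more than once (contraction)
use counts: f ×1; p ×1; h ×2; g (bound) ×0
order of uses: p, h, f, h
typing: ✓ — T2
summary: ordered ✗; linear ✗; affine ✗; relevant ✗; unrestricted ✓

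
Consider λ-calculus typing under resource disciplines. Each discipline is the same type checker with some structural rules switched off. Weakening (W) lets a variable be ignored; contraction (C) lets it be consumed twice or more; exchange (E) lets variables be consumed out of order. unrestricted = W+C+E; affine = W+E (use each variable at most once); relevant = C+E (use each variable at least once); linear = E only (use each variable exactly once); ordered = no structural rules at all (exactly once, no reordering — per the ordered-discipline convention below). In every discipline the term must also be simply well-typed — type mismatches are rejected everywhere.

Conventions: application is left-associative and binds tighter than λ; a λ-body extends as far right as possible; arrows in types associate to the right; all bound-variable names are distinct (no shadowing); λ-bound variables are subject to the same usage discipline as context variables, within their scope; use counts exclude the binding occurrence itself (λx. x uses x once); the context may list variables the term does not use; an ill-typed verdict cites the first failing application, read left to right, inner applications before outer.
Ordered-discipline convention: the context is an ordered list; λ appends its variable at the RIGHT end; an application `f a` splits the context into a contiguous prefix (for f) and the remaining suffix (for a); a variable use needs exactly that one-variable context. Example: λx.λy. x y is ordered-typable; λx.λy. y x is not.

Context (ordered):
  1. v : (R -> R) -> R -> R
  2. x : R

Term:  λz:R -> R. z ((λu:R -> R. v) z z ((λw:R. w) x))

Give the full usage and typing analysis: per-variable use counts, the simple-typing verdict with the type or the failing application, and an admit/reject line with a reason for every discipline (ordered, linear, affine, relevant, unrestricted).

usage: v: 1; x: 1; z [bound]: 3; u [bound]: 0; w [bound]: 1
order of uses: z, v, z, z, w, x
typing: well-typed — term : (R -> R) -> R
ordered: ✗ — z ×3 used more than once (contraction); needs weakening: u unused
linear: ✗ — z ×3 used more than once (contraction); needs weakening: u unused
affine: ✗ — z ×3 used more than once (contraction)
relevant: ✗ — needs weakening: u unused
unrestricted: ✓ — type-checks ((R -> R) -> R) and nothing is barred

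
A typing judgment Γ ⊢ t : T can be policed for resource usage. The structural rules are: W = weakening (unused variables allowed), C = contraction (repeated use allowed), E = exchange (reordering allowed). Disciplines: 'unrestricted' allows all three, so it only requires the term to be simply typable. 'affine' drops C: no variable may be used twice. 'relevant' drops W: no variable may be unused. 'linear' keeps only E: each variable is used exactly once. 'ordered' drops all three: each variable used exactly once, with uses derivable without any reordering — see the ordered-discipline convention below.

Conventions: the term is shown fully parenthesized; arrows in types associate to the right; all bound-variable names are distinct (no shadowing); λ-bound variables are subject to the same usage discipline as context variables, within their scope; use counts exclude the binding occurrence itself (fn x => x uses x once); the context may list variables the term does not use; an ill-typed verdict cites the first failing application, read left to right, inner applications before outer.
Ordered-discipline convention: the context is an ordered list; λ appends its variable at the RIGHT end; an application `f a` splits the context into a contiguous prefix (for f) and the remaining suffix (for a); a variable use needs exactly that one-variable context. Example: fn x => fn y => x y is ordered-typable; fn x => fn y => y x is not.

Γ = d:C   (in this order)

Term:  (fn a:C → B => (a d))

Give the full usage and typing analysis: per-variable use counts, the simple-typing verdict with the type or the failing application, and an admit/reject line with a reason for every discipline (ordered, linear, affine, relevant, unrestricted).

counts: d ×1; a [bound] ×1
left-to-right use order: a, d
typing: well-typed at (C → B) → B
ordered: ✗, no ordered split (uses run a, d)
linear: ✓, single use per variable (d, a)
affine: ✓, no duplicate uses among d, a
relevant: ✓, none of d, a goes unused
unrestricted: ✓, typability at (C → B) → B is all that's needed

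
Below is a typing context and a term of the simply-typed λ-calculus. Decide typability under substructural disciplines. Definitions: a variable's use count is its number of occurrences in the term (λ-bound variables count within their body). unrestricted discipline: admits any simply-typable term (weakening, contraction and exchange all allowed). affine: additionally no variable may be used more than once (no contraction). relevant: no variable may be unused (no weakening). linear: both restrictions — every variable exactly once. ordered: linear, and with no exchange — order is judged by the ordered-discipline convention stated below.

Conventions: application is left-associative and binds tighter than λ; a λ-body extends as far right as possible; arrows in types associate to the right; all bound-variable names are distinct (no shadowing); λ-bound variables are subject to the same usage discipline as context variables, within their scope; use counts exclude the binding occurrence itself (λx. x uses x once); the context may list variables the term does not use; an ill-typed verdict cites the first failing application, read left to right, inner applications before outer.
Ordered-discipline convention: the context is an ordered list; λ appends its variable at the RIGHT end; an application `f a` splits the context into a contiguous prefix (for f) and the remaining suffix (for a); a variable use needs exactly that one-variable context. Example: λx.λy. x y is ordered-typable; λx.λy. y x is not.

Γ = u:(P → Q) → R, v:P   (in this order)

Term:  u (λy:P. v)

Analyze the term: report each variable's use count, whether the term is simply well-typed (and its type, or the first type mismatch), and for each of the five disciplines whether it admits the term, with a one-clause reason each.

use counts: u: 1; v: 1; y (bound): 0
uses in reading order: u, v
typing: ill-typed: an argument P → P mismatches the expected P → Q
ordered: ✗ — fails simple typing
linear: ✗ — a type mismatch blocks all five
affine: ✗ — the type mismatch rejects it
relevant: ✗ — not simply typable
unrestricted: ✗ — fails simple typing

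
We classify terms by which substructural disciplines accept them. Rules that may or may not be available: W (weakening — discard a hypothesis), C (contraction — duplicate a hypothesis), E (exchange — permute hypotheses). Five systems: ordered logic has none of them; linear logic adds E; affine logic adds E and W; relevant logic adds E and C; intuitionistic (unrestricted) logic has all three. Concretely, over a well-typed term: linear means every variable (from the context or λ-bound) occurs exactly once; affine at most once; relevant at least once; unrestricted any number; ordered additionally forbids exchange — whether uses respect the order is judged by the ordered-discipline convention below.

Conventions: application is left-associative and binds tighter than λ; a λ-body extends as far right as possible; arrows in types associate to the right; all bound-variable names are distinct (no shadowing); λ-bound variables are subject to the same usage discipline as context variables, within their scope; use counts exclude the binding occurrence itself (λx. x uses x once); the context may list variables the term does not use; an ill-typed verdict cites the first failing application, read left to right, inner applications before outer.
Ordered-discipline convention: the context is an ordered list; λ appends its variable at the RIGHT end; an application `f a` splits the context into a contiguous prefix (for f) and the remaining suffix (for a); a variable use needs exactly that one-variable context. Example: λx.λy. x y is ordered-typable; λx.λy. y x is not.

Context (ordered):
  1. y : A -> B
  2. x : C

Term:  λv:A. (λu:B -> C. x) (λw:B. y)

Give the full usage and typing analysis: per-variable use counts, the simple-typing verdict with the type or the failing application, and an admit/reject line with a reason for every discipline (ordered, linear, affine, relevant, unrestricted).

usage: y=1, x=1, v (λ-bound)=0, u (λ-bound)=0, w (λ-bound)=0
order of uses: x, y
typing: ill-typed: argument of type B -> A -> B where B -> C is required
ordered: ✗ — a type mismatch blocks all five
linear: ✗ — the type mismatch rejects it
affine: ✗ — not simply typable
relevant: ✗ — fails simple typing
unrestricted: ✗ — a type mismatch blocks all five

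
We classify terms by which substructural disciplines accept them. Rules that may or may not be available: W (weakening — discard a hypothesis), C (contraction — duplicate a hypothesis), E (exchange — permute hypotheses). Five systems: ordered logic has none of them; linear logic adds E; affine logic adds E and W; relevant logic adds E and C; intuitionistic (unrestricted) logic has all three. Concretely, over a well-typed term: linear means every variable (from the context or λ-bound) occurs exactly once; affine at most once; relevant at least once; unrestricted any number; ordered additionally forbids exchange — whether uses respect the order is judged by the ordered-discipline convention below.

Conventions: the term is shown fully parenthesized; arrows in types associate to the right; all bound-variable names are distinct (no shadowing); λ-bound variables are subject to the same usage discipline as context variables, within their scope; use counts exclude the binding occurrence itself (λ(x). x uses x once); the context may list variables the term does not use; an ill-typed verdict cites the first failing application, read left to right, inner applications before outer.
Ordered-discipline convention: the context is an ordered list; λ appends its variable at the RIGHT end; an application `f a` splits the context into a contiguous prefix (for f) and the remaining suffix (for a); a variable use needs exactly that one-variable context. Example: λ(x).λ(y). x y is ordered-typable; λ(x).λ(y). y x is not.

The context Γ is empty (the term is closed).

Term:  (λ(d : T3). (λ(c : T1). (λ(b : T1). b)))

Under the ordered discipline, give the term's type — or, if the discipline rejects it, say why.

not well-typed under ordered — d, c left unused
counts: d (λ-bound)=0; c (λ-bound)=0; b (λ-bound)=1
order of uses: b
typing: the term checks, with type T3 → T1 → T1 → T1
across the five disciplines: ordered ✗, linear ✗, affine ✓, relevant ✗, unrestricted ✓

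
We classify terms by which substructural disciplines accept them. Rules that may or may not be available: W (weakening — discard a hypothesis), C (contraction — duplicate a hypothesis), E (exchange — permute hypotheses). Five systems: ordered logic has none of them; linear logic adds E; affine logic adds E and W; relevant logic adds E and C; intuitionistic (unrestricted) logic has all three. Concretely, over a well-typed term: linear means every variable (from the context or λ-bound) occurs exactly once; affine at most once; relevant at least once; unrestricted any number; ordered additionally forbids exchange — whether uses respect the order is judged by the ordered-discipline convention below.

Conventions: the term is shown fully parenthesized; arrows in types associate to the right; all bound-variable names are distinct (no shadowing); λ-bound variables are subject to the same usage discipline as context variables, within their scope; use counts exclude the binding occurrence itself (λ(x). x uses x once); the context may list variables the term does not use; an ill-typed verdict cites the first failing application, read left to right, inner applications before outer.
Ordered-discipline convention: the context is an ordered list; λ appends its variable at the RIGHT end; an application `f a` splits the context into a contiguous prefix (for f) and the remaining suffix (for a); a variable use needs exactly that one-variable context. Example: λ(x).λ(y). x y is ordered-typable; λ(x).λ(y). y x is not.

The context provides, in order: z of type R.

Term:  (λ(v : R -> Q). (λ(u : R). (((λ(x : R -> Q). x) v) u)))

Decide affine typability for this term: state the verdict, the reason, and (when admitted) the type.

yes — none of z, v, u, x used more than once; term : (R -> Q) -> R -> Q
use counts: z: 0; v (λ-bound): 1; u (λ-bound): 1; x (λ-bound): 1
left-to-right use order: x, v, u
typing: the term checks, with type (R -> Q) -> R -> Q
all disciplines: ordered ✗, linear ✗, affine ✓, relevant ✗, unrestricted ✓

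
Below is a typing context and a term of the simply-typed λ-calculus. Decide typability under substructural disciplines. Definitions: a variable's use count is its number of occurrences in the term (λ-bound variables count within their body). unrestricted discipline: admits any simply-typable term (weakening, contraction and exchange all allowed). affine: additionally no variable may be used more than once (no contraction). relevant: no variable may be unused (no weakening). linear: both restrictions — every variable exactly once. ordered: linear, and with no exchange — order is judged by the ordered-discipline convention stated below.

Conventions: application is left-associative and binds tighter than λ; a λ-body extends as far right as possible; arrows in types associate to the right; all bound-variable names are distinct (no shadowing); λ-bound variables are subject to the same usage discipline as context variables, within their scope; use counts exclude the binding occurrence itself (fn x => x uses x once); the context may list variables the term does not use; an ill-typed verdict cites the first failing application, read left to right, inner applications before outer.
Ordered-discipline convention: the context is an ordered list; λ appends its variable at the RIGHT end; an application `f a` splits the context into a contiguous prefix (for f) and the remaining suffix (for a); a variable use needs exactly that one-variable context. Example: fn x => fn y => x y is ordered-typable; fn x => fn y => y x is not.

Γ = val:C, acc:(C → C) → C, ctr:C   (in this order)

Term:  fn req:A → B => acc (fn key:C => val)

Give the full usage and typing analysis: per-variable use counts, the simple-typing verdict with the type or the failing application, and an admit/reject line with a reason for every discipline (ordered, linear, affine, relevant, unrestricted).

usage: val: 1; acc: 1; ctr: 0; req [bound]: 0; key [bound]: 0
order of uses: acc, val
typing: well-typed — term : (A → B) → C
ordered: ✗, unused: ctr, req, key — weakening required
linear: ✗, unused: ctr, req, key — weakening required
affine: ✓, no duplicate uses among val, acc, ctr, req, key
relevant: ✗, unused: ctr, req, key — weakening required
unrestricted: ✓, typability at (A → B) → C is all that's needed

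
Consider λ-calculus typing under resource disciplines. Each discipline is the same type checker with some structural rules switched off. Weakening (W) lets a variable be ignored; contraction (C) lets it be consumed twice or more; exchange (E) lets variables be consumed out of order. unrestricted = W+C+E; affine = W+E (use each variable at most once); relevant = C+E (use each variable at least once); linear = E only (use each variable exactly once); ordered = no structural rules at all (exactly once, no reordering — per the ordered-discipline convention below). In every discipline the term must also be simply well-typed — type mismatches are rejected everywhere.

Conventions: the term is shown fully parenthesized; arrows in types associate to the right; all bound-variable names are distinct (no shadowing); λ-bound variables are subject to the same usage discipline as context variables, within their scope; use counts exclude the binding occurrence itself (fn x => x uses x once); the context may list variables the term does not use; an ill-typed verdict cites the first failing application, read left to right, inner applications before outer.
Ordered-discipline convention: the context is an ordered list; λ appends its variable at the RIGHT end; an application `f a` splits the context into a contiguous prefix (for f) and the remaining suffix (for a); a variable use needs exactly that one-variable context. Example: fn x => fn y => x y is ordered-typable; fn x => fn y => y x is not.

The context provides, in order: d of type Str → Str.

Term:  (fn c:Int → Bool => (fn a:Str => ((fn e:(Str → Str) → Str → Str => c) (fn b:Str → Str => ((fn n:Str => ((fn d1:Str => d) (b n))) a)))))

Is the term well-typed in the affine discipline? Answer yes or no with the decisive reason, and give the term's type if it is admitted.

yes — at most one use each (d, c, a, e, b, n, d1); term : (Int → Bool) → Str → Int → Bool
usage: d: 1×; c [bound]: 1×; a [bound]: 1×; e [bound]: 0×; b [bound]: 1×; n [bound]: 1×; d1 [bound]: 0×
order of uses: c, d, b, n, a
typing: the term checks, with type (Int → Bool) → Str → Int → Bool
across the five disciplines: ordered ✗, linear ✗, affine ✓, relevant ✗, unrestricted ✓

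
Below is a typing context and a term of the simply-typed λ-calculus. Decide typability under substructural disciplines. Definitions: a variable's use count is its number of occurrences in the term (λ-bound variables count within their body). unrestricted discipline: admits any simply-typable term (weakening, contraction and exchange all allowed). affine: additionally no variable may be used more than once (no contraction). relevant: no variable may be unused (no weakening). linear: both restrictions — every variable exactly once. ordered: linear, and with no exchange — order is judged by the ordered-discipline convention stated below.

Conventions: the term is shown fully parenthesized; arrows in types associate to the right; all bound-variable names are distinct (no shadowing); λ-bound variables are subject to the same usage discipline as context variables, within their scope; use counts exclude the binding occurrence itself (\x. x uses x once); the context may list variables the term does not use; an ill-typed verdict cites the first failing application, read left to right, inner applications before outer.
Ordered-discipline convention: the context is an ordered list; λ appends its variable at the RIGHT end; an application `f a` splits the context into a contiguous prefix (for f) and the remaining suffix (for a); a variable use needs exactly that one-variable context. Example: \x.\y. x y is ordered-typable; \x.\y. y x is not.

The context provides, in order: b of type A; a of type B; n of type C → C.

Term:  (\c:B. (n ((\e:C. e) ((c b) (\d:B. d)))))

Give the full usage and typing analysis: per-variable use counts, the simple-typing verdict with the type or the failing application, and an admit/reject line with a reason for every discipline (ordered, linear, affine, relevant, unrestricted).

variable uses: b: 1×; a: 0×; n: 1×; c [bound]: 1×; e [bound]: 1×; d [bound]: 1×
order of uses: n, e, c, b, d
typing: ill-typed: non-function type B applied to an argument
ordered ✗ (not simply typable)
linear ✗ (fails simple typing)
affine ✗ (a type mismatch blocks all five)
relevant ✗ (the type mismatch rejects it)
unrestricted ✗ (not simply typable)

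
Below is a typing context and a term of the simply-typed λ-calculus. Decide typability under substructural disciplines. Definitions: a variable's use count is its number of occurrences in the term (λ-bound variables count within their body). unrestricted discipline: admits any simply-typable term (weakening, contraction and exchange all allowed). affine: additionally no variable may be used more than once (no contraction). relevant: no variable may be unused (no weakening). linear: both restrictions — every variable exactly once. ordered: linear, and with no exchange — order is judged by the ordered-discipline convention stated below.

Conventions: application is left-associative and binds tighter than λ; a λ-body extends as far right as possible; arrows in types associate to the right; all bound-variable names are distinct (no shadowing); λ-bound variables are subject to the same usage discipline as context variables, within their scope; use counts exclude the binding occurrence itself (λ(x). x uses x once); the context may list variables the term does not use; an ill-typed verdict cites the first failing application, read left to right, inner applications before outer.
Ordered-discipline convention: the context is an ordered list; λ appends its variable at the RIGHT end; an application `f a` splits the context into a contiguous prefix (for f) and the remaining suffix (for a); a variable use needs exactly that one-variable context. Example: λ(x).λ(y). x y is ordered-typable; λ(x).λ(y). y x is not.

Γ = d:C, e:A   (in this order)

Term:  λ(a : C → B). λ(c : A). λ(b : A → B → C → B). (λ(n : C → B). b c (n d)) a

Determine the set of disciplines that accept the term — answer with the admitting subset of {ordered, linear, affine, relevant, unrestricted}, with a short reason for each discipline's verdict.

admitted by: affine, unrestricted
use counts: d ×1; e ×0; a [bound] ×1; c [bound] ×1; b [bound] ×1; n [bound] ×1
order of uses: b, c, n, d, a
typing: ✓ — (C → B) → A → (A → B → C → B) → C → B
ordered: ✗, unused: e — weakening required
linear: ✗, unused: e — weakening required
affine: ✓, d, e, a, c, b, n: no repeats, contraction unneeded
relevant: ✗, unused: e — weakening required
unrestricted: ✓, well-typed at (C → B) → A → (A → B → C → B) → C → B; no restrictions here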